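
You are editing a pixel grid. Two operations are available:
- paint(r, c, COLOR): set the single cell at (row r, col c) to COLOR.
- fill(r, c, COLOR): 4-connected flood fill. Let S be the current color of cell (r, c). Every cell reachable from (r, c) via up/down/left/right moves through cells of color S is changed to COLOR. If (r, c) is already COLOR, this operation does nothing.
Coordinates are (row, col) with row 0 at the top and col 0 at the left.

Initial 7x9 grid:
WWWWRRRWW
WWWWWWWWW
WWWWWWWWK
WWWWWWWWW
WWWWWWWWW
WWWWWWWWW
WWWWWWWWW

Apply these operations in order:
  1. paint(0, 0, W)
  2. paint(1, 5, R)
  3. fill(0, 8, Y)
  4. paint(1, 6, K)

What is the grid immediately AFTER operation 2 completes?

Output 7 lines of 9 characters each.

Answer: WWWWRRRWW
WWWWWRWWW
WWWWWWWWK
WWWWWWWWW
WWWWWWWWW
WWWWWWWWW
WWWWWWWWW

Derivation:
After op 1 paint(0,0,W):
WWWWRRRWW
WWWWWWWWW
WWWWWWWWK
WWWWWWWWW
WWWWWWWWW
WWWWWWWWW
WWWWWWWWW
After op 2 paint(1,5,R):
WWWWRRRWW
WWWWWRWWW
WWWWWWWWK
WWWWWWWWW
WWWWWWWWW
WWWWWWWWW
WWWWWWWWW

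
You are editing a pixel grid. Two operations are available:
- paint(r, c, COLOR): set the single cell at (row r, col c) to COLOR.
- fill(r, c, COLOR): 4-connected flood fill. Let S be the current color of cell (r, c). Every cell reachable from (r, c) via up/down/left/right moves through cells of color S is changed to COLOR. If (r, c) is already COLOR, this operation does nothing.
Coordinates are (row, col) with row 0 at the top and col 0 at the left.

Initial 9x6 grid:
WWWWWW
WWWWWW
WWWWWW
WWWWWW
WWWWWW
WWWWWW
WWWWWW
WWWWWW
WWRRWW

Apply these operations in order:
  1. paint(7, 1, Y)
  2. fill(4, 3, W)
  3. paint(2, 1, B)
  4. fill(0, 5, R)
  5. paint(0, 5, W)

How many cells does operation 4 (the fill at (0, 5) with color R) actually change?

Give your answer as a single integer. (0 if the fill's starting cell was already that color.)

Answer: 50

Derivation:
After op 1 paint(7,1,Y):
WWWWWW
WWWWWW
WWWWWW
WWWWWW
WWWWWW
WWWWWW
WWWWWW
WYWWWW
WWRRWW
After op 2 fill(4,3,W) [0 cells changed]:
WWWWWW
WWWWWW
WWWWWW
WWWWWW
WWWWWW
WWWWWW
WWWWWW
WYWWWW
WWRRWW
After op 3 paint(2,1,B):
WWWWWW
WWWWWW
WBWWWW
WWWWWW
WWWWWW
WWWWWW
WWWWWW
WYWWWW
WWRRWW
After op 4 fill(0,5,R) [50 cells changed]:
RRRRRR
RRRRRR
RBRRRR
RRRRRR
RRRRRR
RRRRRR
RRRRRR
RYRRRR
RRRRRR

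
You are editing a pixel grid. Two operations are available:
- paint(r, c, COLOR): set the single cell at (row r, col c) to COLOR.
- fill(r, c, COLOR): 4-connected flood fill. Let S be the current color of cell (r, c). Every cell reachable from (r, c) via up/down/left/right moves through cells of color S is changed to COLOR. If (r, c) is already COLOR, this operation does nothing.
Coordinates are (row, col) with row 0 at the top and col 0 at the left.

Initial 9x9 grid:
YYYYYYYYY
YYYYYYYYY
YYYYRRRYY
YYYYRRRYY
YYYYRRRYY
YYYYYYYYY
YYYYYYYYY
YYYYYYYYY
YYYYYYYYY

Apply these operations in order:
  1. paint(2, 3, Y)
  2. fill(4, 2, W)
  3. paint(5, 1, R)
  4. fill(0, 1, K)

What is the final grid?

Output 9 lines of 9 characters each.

After op 1 paint(2,3,Y):
YYYYYYYYY
YYYYYYYYY
YYYYRRRYY
YYYYRRRYY
YYYYRRRYY
YYYYYYYYY
YYYYYYYYY
YYYYYYYYY
YYYYYYYYY
After op 2 fill(4,2,W) [72 cells changed]:
WWWWWWWWW
WWWWWWWWW
WWWWRRRWW
WWWWRRRWW
WWWWRRRWW
WWWWWWWWW
WWWWWWWWW
WWWWWWWWW
WWWWWWWWW
After op 3 paint(5,1,R):
WWWWWWWWW
WWWWWWWWW
WWWWRRRWW
WWWWRRRWW
WWWWRRRWW
WRWWWWWWW
WWWWWWWWW
WWWWWWWWW
WWWWWWWWW
After op 4 fill(0,1,K) [71 cells changed]:
KKKKKKKKK
KKKKKKKKK
KKKKRRRKK
KKKKRRRKK
KKKKRRRKK
KRKKKKKKK
KKKKKKKKK
KKKKKKKKK
KKKKKKKKK

Answer: KKKKKKKKK
KKKKKKKKK
KKKKRRRKK
KKKKRRRKK
KKKKRRRKK
KRKKKKKKK
KKKKKKKKK
KKKKKKKKK
KKKKKKKKK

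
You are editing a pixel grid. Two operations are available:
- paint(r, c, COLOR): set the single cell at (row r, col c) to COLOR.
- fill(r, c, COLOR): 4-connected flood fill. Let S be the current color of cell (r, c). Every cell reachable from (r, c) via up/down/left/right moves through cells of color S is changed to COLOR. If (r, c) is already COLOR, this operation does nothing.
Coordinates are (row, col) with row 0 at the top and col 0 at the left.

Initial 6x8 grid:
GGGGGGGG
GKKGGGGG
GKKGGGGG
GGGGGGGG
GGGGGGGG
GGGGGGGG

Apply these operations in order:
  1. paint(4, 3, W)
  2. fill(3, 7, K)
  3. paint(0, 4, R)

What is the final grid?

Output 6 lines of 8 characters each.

Answer: KKKKRKKK
KKKKKKKK
KKKKKKKK
KKKKKKKK
KKKWKKKK
KKKKKKKK

Derivation:
After op 1 paint(4,3,W):
GGGGGGGG
GKKGGGGG
GKKGGGGG
GGGGGGGG
GGGWGGGG
GGGGGGGG
After op 2 fill(3,7,K) [43 cells changed]:
KKKKKKKK
KKKKKKKK
KKKKKKKK
KKKKKKKK
KKKWKKKK
KKKKKKKK
After op 3 paint(0,4,R):
KKKKRKKK
KKKKKKKK
KKKKKKKK
KKKKKKKK
KKKWKKKK
KKKKKKKK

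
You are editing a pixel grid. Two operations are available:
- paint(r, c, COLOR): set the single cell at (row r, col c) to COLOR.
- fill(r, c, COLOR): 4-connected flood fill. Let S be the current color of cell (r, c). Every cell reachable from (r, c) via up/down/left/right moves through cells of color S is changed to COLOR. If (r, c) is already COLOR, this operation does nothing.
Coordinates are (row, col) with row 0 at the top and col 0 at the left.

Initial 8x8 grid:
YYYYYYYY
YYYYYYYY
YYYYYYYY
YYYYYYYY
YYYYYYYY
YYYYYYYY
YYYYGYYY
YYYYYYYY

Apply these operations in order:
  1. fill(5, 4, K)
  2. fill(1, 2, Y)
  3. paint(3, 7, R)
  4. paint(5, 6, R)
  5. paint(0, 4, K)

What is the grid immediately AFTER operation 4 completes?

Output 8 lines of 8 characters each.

After op 1 fill(5,4,K) [63 cells changed]:
KKKKKKKK
KKKKKKKK
KKKKKKKK
KKKKKKKK
KKKKKKKK
KKKKKKKK
KKKKGKKK
KKKKKKKK
After op 2 fill(1,2,Y) [63 cells changed]:
YYYYYYYY
YYYYYYYY
YYYYYYYY
YYYYYYYY
YYYYYYYY
YYYYYYYY
YYYYGYYY
YYYYYYYY
After op 3 paint(3,7,R):
YYYYYYYY
YYYYYYYY
YYYYYYYY
YYYYYYYR
YYYYYYYY
YYYYYYYY
YYYYGYYY
YYYYYYYY
After op 4 paint(5,6,R):
YYYYYYYY
YYYYYYYY
YYYYYYYY
YYYYYYYR
YYYYYYYY
YYYYYYRY
YYYYGYYY
YYYYYYYY

Answer: YYYYYYYY
YYYYYYYY
YYYYYYYY
YYYYYYYR
YYYYYYYY
YYYYYYRY
YYYYGYYY
YYYYYYYY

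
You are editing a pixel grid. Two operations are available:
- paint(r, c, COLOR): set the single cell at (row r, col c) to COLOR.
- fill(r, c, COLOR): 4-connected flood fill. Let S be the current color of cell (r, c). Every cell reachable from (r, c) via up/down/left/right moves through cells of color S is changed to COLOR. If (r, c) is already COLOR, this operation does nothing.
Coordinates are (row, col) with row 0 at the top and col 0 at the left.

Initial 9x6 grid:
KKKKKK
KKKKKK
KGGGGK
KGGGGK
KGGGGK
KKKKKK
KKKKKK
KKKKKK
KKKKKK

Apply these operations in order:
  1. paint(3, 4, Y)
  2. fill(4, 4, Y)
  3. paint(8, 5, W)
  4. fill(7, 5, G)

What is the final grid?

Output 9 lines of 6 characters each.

After op 1 paint(3,4,Y):
KKKKKK
KKKKKK
KGGGGK
KGGGYK
KGGGGK
KKKKKK
KKKKKK
KKKKKK
KKKKKK
After op 2 fill(4,4,Y) [11 cells changed]:
KKKKKK
KKKKKK
KYYYYK
KYYYYK
KYYYYK
KKKKKK
KKKKKK
KKKKKK
KKKKKK
After op 3 paint(8,5,W):
KKKKKK
KKKKKK
KYYYYK
KYYYYK
KYYYYK
KKKKKK
KKKKKK
KKKKKK
KKKKKW
After op 4 fill(7,5,G) [41 cells changed]:
GGGGGG
GGGGGG
GYYYYG
GYYYYG
GYYYYG
GGGGGG
GGGGGG
GGGGGG
GGGGGW

Answer: GGGGGG
GGGGGG
GYYYYG
GYYYYG
GYYYYG
GGGGGG
GGGGGG
GGGGGG
GGGGGW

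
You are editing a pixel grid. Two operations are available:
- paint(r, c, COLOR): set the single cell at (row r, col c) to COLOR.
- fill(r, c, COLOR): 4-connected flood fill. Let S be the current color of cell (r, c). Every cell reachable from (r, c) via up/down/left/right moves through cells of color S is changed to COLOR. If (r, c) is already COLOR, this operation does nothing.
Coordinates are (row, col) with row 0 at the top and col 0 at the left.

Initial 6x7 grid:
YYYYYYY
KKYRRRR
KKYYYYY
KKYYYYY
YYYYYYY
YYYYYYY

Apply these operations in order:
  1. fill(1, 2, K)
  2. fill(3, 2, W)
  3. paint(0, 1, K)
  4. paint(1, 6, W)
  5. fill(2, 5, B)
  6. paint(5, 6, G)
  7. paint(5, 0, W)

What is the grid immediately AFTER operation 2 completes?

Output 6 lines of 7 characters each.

Answer: WWWWWWW
WWWRRRR
WWWWWWW
WWWWWWW
WWWWWWW
WWWWWWW

Derivation:
After op 1 fill(1,2,K) [32 cells changed]:
KKKKKKK
KKKRRRR
KKKKKKK
KKKKKKK
KKKKKKK
KKKKKKK
After op 2 fill(3,2,W) [38 cells changed]:
WWWWWWW
WWWRRRR
WWWWWWW
WWWWWWW
WWWWWWW
WWWWWWW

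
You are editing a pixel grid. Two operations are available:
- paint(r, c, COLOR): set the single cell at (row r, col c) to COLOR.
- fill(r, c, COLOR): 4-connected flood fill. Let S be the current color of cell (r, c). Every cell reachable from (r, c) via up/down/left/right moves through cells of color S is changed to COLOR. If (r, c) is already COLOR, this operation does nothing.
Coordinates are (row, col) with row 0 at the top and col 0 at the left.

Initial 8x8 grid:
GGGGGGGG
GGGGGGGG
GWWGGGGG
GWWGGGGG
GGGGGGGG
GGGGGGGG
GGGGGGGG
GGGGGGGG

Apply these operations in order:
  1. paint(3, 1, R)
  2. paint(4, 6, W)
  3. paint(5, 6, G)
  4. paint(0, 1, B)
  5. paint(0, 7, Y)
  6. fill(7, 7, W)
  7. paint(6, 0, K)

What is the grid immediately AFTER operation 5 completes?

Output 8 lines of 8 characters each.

After op 1 paint(3,1,R):
GGGGGGGG
GGGGGGGG
GWWGGGGG
GRWGGGGG
GGGGGGGG
GGGGGGGG
GGGGGGGG
GGGGGGGG
After op 2 paint(4,6,W):
GGGGGGGG
GGGGGGGG
GWWGGGGG
GRWGGGGG
GGGGGGWG
GGGGGGGG
GGGGGGGG
GGGGGGGG
After op 3 paint(5,6,G):
GGGGGGGG
GGGGGGGG
GWWGGGGG
GRWGGGGG
GGGGGGWG
GGGGGGGG
GGGGGGGG
GGGGGGGG
After op 4 paint(0,1,B):
GBGGGGGG
GGGGGGGG
GWWGGGGG
GRWGGGGG
GGGGGGWG
GGGGGGGG
GGGGGGGG
GGGGGGGG
After op 5 paint(0,7,Y):
GBGGGGGY
GGGGGGGG
GWWGGGGG
GRWGGGGG
GGGGGGWG
GGGGGGGG
GGGGGGGG
GGGGGGGG

Answer: GBGGGGGY
GGGGGGGG
GWWGGGGG
GRWGGGGG
GGGGGGWG
GGGGGGGG
GGGGGGGG
GGGGGGGG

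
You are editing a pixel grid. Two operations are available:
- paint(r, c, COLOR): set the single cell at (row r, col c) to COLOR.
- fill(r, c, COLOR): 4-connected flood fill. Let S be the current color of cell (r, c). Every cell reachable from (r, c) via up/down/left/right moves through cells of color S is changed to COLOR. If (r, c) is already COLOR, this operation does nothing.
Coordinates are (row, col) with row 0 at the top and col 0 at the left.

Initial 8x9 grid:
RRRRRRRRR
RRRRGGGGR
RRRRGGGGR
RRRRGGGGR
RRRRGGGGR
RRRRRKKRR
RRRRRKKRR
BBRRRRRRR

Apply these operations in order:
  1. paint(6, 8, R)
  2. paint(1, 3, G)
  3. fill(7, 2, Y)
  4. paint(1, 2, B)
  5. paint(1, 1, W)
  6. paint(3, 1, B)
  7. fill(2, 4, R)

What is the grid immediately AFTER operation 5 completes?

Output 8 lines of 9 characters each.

Answer: YYYYYYYYY
YWBGGGGGY
YYYYGGGGY
YYYYGGGGY
YYYYGGGGY
YYYYYKKYY
YYYYYKKYY
BBYYYYYYY

Derivation:
After op 1 paint(6,8,R):
RRRRRRRRR
RRRRGGGGR
RRRRGGGGR
RRRRGGGGR
RRRRGGGGR
RRRRRKKRR
RRRRRKKRR
BBRRRRRRR
After op 2 paint(1,3,G):
RRRRRRRRR
RRRGGGGGR
RRRRGGGGR
RRRRGGGGR
RRRRGGGGR
RRRRRKKRR
RRRRRKKRR
BBRRRRRRR
After op 3 fill(7,2,Y) [49 cells changed]:
YYYYYYYYY
YYYGGGGGY
YYYYGGGGY
YYYYGGGGY
YYYYGGGGY
YYYYYKKYY
YYYYYKKYY
BBYYYYYYY
After op 4 paint(1,2,B):
YYYYYYYYY
YYBGGGGGY
YYYYGGGGY
YYYYGGGGY
YYYYGGGGY
YYYYYKKYY
YYYYYKKYY
BBYYYYYYY
After op 5 paint(1,1,W):
YYYYYYYYY
YWBGGGGGY
YYYYGGGGY
YYYYGGGGY
YYYYGGGGY
YYYYYKKYY
YYYYYKKYY
BBYYYYYYY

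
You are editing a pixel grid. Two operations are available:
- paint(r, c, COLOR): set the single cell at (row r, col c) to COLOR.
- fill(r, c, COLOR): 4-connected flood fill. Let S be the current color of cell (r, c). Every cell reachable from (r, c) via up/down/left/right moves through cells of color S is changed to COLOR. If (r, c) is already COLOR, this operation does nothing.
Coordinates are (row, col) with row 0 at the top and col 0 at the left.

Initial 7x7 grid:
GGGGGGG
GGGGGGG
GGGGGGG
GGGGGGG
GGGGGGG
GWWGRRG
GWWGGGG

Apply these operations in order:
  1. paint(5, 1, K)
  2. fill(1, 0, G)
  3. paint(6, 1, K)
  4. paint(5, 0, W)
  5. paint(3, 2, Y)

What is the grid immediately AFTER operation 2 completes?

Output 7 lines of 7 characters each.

After op 1 paint(5,1,K):
GGGGGGG
GGGGGGG
GGGGGGG
GGGGGGG
GGGGGGG
GKWGRRG
GWWGGGG
After op 2 fill(1,0,G) [0 cells changed]:
GGGGGGG
GGGGGGG
GGGGGGG
GGGGGGG
GGGGGGG
GKWGRRG
GWWGGGG

Answer: GGGGGGG
GGGGGGG
GGGGGGG
GGGGGGG
GGGGGGG
GKWGRRG
GWWGGGG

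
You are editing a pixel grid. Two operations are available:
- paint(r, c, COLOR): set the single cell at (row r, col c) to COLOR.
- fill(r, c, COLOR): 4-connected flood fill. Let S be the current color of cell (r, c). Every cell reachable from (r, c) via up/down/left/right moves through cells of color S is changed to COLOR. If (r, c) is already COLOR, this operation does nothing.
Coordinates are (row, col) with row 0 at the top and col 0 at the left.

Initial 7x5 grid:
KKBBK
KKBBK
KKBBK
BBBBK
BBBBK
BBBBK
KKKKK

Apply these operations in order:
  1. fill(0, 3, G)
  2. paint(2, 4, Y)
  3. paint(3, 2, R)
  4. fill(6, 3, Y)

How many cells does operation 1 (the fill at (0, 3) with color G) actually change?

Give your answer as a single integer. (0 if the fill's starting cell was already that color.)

After op 1 fill(0,3,G) [18 cells changed]:
KKGGK
KKGGK
KKGGK
GGGGK
GGGGK
GGGGK
KKKKK

Answer: 18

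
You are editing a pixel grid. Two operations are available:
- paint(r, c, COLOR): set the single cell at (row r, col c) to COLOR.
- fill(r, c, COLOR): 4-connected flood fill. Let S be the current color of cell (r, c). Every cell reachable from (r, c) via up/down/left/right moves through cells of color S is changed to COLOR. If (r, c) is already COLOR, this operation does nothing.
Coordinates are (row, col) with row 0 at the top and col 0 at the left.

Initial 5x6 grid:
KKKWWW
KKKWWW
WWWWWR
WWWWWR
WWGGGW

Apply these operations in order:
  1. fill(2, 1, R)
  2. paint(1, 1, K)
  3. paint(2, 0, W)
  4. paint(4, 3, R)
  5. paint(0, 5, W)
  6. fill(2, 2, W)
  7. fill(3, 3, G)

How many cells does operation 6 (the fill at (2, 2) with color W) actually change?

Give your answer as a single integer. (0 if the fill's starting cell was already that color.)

After op 1 fill(2,1,R) [18 cells changed]:
KKKRRR
KKKRRR
RRRRRR
RRRRRR
RRGGGW
After op 2 paint(1,1,K):
KKKRRR
KKKRRR
RRRRRR
RRRRRR
RRGGGW
After op 3 paint(2,0,W):
KKKRRR
KKKRRR
WRRRRR
RRRRRR
RRGGGW
After op 4 paint(4,3,R):
KKKRRR
KKKRRR
WRRRRR
RRRRRR
RRGRGW
After op 5 paint(0,5,W):
KKKRRW
KKKRRR
WRRRRR
RRRRRR
RRGRGW
After op 6 fill(2,2,W) [19 cells changed]:
KKKWWW
KKKWWW
WWWWWW
WWWWWW
WWGWGW

Answer: 19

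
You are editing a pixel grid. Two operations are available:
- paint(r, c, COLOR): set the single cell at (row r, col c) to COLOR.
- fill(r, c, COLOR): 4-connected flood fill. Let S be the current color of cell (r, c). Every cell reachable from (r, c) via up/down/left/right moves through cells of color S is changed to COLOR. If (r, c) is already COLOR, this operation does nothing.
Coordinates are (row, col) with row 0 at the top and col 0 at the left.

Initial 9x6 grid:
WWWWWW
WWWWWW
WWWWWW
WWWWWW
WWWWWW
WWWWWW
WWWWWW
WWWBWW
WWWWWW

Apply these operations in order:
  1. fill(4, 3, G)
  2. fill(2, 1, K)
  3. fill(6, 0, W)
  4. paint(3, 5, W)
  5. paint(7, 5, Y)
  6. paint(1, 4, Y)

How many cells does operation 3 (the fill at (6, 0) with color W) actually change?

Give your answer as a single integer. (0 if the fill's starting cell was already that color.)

Answer: 53

Derivation:
After op 1 fill(4,3,G) [53 cells changed]:
GGGGGG
GGGGGG
GGGGGG
GGGGGG
GGGGGG
GGGGGG
GGGGGG
GGGBGG
GGGGGG
After op 2 fill(2,1,K) [53 cells changed]:
KKKKKK
KKKKKK
KKKKKK
KKKKKK
KKKKKK
KKKKKK
KKKKKK
KKKBKK
KKKKKK
After op 3 fill(6,0,W) [53 cells changed]:
WWWWWW
WWWWWW
WWWWWW
WWWWWW
WWWWWW
WWWWWW
WWWWWW
WWWBWW
WWWWWW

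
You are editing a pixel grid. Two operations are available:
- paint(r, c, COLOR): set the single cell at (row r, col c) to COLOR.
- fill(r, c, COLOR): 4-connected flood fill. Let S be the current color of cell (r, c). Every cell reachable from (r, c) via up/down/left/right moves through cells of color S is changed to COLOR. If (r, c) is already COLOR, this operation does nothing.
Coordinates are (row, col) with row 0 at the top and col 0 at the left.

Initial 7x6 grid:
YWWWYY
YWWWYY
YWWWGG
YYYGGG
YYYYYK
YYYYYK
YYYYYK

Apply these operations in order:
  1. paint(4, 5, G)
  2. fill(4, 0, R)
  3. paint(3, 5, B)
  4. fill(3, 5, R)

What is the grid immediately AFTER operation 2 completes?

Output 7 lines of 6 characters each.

After op 1 paint(4,5,G):
YWWWYY
YWWWYY
YWWWGG
YYYGGG
YYYYYG
YYYYYK
YYYYYK
After op 2 fill(4,0,R) [21 cells changed]:
RWWWYY
RWWWYY
RWWWGG
RRRGGG
RRRRRG
RRRRRK
RRRRRK

Answer: RWWWYY
RWWWYY
RWWWGG
RRRGGG
RRRRRG
RRRRRK
RRRRRK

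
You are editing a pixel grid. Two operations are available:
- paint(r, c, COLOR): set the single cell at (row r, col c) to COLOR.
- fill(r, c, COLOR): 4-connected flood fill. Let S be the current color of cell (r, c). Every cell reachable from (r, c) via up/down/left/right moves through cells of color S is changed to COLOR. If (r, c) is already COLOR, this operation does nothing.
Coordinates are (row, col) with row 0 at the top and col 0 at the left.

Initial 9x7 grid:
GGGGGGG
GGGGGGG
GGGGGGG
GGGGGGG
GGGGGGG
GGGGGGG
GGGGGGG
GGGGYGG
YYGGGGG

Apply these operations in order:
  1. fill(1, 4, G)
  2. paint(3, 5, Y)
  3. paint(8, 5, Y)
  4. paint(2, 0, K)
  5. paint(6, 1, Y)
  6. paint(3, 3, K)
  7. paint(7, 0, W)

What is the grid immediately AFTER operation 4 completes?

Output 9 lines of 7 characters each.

After op 1 fill(1,4,G) [0 cells changed]:
GGGGGGG
GGGGGGG
GGGGGGG
GGGGGGG
GGGGGGG
GGGGGGG
GGGGGGG
GGGGYGG
YYGGGGG
After op 2 paint(3,5,Y):
GGGGGGG
GGGGGGG
GGGGGGG
GGGGGYG
GGGGGGG
GGGGGGG
GGGGGGG
GGGGYGG
YYGGGGG
After op 3 paint(8,5,Y):
GGGGGGG
GGGGGGG
GGGGGGG
GGGGGYG
GGGGGGG
GGGGGGG
GGGGGGG
GGGGYGG
YYGGGYG
After op 4 paint(2,0,K):
GGGGGGG
GGGGGGG
KGGGGGG
GGGGGYG
GGGGGGG
GGGGGGG
GGGGGGG
GGGGYGG
YYGGGYG

Answer: GGGGGGG
GGGGGGG
KGGGGGG
GGGGGYG
GGGGGGG
GGGGGGG
GGGGGGG
GGGGYGG
YYGGGYG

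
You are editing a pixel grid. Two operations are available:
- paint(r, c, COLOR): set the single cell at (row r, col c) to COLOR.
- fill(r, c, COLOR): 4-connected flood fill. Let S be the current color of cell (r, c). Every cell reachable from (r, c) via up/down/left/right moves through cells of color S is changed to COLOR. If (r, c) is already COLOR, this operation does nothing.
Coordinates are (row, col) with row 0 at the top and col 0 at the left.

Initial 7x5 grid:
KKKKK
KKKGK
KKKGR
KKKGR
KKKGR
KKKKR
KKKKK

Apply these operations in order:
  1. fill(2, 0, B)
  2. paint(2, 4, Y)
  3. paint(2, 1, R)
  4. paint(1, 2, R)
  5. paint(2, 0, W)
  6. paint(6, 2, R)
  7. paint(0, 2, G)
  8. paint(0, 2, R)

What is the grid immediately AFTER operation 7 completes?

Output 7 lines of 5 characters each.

After op 1 fill(2,0,B) [27 cells changed]:
BBBBB
BBBGB
BBBGR
BBBGR
BBBGR
BBBBR
BBBBB
After op 2 paint(2,4,Y):
BBBBB
BBBGB
BBBGY
BBBGR
BBBGR
BBBBR
BBBBB
After op 3 paint(2,1,R):
BBBBB
BBBGB
BRBGY
BBBGR
BBBGR
BBBBR
BBBBB
After op 4 paint(1,2,R):
BBBBB
BBRGB
BRBGY
BBBGR
BBBGR
BBBBR
BBBBB
After op 5 paint(2,0,W):
BBBBB
BBRGB
WRBGY
BBBGR
BBBGR
BBBBR
BBBBB
After op 6 paint(6,2,R):
BBBBB
BBRGB
WRBGY
BBBGR
BBBGR
BBBBR
BBRBB
After op 7 paint(0,2,G):
BBGBB
BBRGB
WRBGY
BBBGR
BBBGR
BBBBR
BBRBB

Answer: BBGBB
BBRGB
WRBGY
BBBGR
BBBGR
BBBBR
BBRBB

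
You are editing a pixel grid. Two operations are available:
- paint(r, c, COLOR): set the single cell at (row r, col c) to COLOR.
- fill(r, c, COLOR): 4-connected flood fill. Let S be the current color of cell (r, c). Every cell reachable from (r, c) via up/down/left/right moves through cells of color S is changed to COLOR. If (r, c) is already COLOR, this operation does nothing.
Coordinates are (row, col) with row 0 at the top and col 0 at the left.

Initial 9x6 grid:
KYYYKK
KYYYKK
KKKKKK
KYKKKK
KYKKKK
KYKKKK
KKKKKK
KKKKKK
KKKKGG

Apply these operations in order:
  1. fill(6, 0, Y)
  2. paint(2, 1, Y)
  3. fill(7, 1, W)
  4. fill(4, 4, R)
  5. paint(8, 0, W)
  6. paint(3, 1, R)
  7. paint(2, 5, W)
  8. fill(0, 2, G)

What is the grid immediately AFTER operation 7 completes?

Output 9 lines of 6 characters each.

Answer: RRRRRR
RRRRRR
RRRRRW
RRRRRR
RRRRRR
RRRRRR
RRRRRR
RRRRRR
WRRRGG

Derivation:
After op 1 fill(6,0,Y) [43 cells changed]:
YYYYYY
YYYYYY
YYYYYY
YYYYYY
YYYYYY
YYYYYY
YYYYYY
YYYYYY
YYYYGG
After op 2 paint(2,1,Y):
YYYYYY
YYYYYY
YYYYYY
YYYYYY
YYYYYY
YYYYYY
YYYYYY
YYYYYY
YYYYGG
After op 3 fill(7,1,W) [52 cells changed]:
WWWWWW
WWWWWW
WWWWWW
WWWWWW
WWWWWW
WWWWWW
WWWWWW
WWWWWW
WWWWGG
After op 4 fill(4,4,R) [52 cells changed]:
RRRRRR
RRRRRR
RRRRRR
RRRRRR
RRRRRR
RRRRRR
RRRRRR
RRRRRR
RRRRGG
After op 5 paint(8,0,W):
RRRRRR
RRRRRR
RRRRRR
RRRRRR
RRRRRR
RRRRRR
RRRRRR
RRRRRR
WRRRGG
After op 6 paint(3,1,R):
RRRRRR
RRRRRR
RRRRRR
RRRRRR
RRRRRR
RRRRRR
RRRRRR
RRRRRR
WRRRGG
After op 7 paint(2,5,W):
RRRRRR
RRRRRR
RRRRRW
RRRRRR
RRRRRR
RRRRRR
RRRRRR
RRRRRR
WRRRGG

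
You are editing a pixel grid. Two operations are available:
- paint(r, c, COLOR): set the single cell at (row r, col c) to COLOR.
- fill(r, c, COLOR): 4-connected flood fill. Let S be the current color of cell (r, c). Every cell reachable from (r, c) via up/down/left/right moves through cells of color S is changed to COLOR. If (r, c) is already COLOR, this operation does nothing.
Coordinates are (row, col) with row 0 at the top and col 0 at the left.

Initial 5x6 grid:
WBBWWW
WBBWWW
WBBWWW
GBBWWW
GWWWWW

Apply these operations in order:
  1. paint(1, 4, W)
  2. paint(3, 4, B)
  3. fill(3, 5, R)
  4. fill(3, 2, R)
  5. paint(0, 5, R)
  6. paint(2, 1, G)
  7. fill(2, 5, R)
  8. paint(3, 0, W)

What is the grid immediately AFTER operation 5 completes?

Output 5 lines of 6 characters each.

After op 1 paint(1,4,W):
WBBWWW
WBBWWW
WBBWWW
GBBWWW
GWWWWW
After op 2 paint(3,4,B):
WBBWWW
WBBWWW
WBBWWW
GBBWBW
GWWWWW
After op 3 fill(3,5,R) [16 cells changed]:
WBBRRR
WBBRRR
WBBRRR
GBBRBR
GRRRRR
After op 4 fill(3,2,R) [8 cells changed]:
WRRRRR
WRRRRR
WRRRRR
GRRRBR
GRRRRR
After op 5 paint(0,5,R):
WRRRRR
WRRRRR
WRRRRR
GRRRBR
GRRRRR

Answer: WRRRRR
WRRRRR
WRRRRR
GRRRBR
GRRRRR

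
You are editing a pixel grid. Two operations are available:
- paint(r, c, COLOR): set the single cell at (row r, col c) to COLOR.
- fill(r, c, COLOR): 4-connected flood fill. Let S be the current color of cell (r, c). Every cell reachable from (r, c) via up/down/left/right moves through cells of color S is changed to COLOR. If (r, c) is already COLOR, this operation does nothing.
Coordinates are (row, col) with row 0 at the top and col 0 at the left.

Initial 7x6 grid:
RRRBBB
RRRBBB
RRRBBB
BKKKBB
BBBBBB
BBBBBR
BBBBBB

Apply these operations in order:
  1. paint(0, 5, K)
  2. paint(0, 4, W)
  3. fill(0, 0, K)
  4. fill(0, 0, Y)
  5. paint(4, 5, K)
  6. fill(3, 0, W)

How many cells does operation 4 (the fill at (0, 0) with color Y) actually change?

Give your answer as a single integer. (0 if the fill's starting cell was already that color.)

Answer: 12

Derivation:
After op 1 paint(0,5,K):
RRRBBK
RRRBBB
RRRBBB
BKKKBB
BBBBBB
BBBBBR
BBBBBB
After op 2 paint(0,4,W):
RRRBWK
RRRBBB
RRRBBB
BKKKBB
BBBBBB
BBBBBR
BBBBBB
After op 3 fill(0,0,K) [9 cells changed]:
KKKBWK
KKKBBB
KKKBBB
BKKKBB
BBBBBB
BBBBBR
BBBBBB
After op 4 fill(0,0,Y) [12 cells changed]:
YYYBWK
YYYBBB
YYYBBB
BYYYBB
BBBBBB
BBBBBR
BBBBBB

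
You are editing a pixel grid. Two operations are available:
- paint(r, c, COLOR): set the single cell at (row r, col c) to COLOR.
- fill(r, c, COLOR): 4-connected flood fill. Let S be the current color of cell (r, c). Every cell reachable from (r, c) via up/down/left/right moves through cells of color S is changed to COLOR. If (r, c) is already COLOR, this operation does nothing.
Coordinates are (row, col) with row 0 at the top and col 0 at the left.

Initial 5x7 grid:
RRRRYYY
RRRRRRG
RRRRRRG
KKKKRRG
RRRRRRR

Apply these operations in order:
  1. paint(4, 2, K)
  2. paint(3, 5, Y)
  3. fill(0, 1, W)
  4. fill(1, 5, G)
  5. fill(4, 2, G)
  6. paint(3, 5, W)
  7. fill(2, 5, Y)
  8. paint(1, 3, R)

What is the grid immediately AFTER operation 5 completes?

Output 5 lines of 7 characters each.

Answer: GGGGYYY
GGGGGGG
GGGGGGG
GGGGGYG
RRGGGGG

Derivation:
After op 1 paint(4,2,K):
RRRRYYY
RRRRRRG
RRRRRRG
KKKKRRG
RRKRRRR
After op 2 paint(3,5,Y):
RRRRYYY
RRRRRRG
RRRRRRG
KKKKRYG
RRKRRRR
After op 3 fill(0,1,W) [21 cells changed]:
WWWWYYY
WWWWWWG
WWWWWWG
KKKKWYG
RRKWWWW
After op 4 fill(1,5,G) [21 cells changed]:
GGGGYYY
GGGGGGG
GGGGGGG
KKKKGYG
RRKGGGG
After op 5 fill(4,2,G) [5 cells changed]:
GGGGYYY
GGGGGGG
GGGGGGG
GGGGGYG
RRGGGGG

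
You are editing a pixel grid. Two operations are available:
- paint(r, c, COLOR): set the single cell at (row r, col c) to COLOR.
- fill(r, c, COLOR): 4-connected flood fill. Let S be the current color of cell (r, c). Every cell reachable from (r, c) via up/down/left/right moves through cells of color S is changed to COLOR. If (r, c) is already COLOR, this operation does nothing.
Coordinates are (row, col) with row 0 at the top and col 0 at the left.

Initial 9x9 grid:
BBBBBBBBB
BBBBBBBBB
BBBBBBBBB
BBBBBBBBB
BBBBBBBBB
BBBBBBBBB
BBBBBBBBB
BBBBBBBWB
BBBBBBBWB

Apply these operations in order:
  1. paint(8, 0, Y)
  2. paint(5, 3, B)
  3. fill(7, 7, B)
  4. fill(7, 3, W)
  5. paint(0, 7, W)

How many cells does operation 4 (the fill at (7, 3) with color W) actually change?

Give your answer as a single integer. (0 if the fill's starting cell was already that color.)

Answer: 80

Derivation:
After op 1 paint(8,0,Y):
BBBBBBBBB
BBBBBBBBB
BBBBBBBBB
BBBBBBBBB
BBBBBBBBB
BBBBBBBBB
BBBBBBBBB
BBBBBBBWB
YBBBBBBWB
After op 2 paint(5,3,B):
BBBBBBBBB
BBBBBBBBB
BBBBBBBBB
BBBBBBBBB
BBBBBBBBB
BBBBBBBBB
BBBBBBBBB
BBBBBBBWB
YBBBBBBWB
After op 3 fill(7,7,B) [2 cells changed]:
BBBBBBBBB
BBBBBBBBB
BBBBBBBBB
BBBBBBBBB
BBBBBBBBB
BBBBBBBBB
BBBBBBBBB
BBBBBBBBB
YBBBBBBBB
After op 4 fill(7,3,W) [80 cells changed]:
WWWWWWWWW
WWWWWWWWW
WWWWWWWWW
WWWWWWWWW
WWWWWWWWW
WWWWWWWWW
WWWWWWWWW
WWWWWWWWW
YWWWWWWWW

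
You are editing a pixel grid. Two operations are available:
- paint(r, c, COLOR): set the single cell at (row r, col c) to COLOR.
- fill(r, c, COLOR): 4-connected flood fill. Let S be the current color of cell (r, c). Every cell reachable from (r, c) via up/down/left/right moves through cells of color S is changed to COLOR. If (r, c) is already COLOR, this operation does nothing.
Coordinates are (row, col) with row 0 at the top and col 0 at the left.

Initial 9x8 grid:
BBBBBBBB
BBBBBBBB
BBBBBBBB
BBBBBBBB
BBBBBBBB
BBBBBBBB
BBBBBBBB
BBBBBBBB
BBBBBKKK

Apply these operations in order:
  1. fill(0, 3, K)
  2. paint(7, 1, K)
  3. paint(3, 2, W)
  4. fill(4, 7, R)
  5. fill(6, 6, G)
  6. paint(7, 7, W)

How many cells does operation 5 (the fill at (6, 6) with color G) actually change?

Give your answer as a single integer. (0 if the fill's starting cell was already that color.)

After op 1 fill(0,3,K) [69 cells changed]:
KKKKKKKK
KKKKKKKK
KKKKKKKK
KKKKKKKK
KKKKKKKK
KKKKKKKK
KKKKKKKK
KKKKKKKK
KKKKKKKK
After op 2 paint(7,1,K):
KKKKKKKK
KKKKKKKK
KKKKKKKK
KKKKKKKK
KKKKKKKK
KKKKKKKK
KKKKKKKK
KKKKKKKK
KKKKKKKK
After op 3 paint(3,2,W):
KKKKKKKK
KKKKKKKK
KKKKKKKK
KKWKKKKK
KKKKKKKK
KKKKKKKK
KKKKKKKK
KKKKKKKK
KKKKKKKK
After op 4 fill(4,7,R) [71 cells changed]:
RRRRRRRR
RRRRRRRR
RRRRRRRR
RRWRRRRR
RRRRRRRR
RRRRRRRR
RRRRRRRR
RRRRRRRR
RRRRRRRR
After op 5 fill(6,6,G) [71 cells changed]:
GGGGGGGG
GGGGGGGG
GGGGGGGG
GGWGGGGG
GGGGGGGG
GGGGGGGG
GGGGGGGG
GGGGGGGG
GGGGGGGG

Answer: 71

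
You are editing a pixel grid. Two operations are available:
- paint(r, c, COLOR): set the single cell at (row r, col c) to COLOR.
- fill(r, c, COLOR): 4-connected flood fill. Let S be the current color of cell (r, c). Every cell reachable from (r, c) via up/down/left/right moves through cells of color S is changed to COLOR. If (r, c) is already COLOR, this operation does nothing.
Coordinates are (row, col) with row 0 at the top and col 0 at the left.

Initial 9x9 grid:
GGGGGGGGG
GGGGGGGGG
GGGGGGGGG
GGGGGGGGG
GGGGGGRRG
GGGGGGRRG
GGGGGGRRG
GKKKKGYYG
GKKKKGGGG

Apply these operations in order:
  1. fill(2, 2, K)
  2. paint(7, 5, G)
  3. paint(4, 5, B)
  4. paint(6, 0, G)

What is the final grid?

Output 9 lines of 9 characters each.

After op 1 fill(2,2,K) [65 cells changed]:
KKKKKKKKK
KKKKKKKKK
KKKKKKKKK
KKKKKKKKK
KKKKKKRRK
KKKKKKRRK
KKKKKKRRK
KKKKKKYYK
KKKKKKKKK
After op 2 paint(7,5,G):
KKKKKKKKK
KKKKKKKKK
KKKKKKKKK
KKKKKKKKK
KKKKKKRRK
KKKKKKRRK
KKKKKKRRK
KKKKKGYYK
KKKKKKKKK
After op 3 paint(4,5,B):
KKKKKKKKK
KKKKKKKKK
KKKKKKKKK
KKKKKKKKK
KKKKKBRRK
KKKKKKRRK
KKKKKKRRK
KKKKKGYYK
KKKKKKKKK
After op 4 paint(6,0,G):
KKKKKKKKK
KKKKKKKKK
KKKKKKKKK
KKKKKKKKK
KKKKKBRRK
KKKKKKRRK
GKKKKKRRK
KKKKKGYYK
KKKKKKKKK

Answer: KKKKKKKKK
KKKKKKKKK
KKKKKKKKK
KKKKKKKKK
KKKKKBRRK
KKKKKKRRK
GKKKKKRRK
KKKKKGYYK
KKKKKKKKK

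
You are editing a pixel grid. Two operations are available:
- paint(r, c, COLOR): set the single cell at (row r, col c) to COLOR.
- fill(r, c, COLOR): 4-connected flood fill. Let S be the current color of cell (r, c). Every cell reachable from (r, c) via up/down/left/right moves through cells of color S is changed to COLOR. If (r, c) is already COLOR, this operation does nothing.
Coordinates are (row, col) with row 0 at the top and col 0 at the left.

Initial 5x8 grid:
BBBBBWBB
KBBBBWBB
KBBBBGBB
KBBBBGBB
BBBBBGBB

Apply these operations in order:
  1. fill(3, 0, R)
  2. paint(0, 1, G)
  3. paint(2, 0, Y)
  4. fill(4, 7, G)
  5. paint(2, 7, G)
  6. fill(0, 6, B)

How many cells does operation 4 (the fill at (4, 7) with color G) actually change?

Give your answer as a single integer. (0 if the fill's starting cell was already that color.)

Answer: 10

Derivation:
After op 1 fill(3,0,R) [3 cells changed]:
BBBBBWBB
RBBBBWBB
RBBBBGBB
RBBBBGBB
BBBBBGBB
After op 2 paint(0,1,G):
BGBBBWBB
RBBBBWBB
RBBBBGBB
RBBBBGBB
BBBBBGBB
After op 3 paint(2,0,Y):
BGBBBWBB
RBBBBWBB
YBBBBGBB
RBBBBGBB
BBBBBGBB
After op 4 fill(4,7,G) [10 cells changed]:
BGBBBWGG
RBBBBWGG
YBBBBGGG
RBBBBGGG
BBBBBGGG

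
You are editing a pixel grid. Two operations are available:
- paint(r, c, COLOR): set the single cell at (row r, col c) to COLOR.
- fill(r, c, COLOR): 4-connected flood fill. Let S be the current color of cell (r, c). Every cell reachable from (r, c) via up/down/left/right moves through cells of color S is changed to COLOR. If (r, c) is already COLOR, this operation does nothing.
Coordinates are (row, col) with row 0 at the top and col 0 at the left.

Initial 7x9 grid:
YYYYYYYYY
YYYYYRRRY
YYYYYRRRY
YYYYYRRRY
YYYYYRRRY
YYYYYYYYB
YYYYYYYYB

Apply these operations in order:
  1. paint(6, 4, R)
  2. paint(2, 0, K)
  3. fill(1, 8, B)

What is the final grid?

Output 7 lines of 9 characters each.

After op 1 paint(6,4,R):
YYYYYYYYY
YYYYYRRRY
YYYYYRRRY
YYYYYRRRY
YYYYYRRRY
YYYYYYYYB
YYYYRYYYB
After op 2 paint(2,0,K):
YYYYYYYYY
YYYYYRRRY
KYYYYRRRY
YYYYYRRRY
YYYYYRRRY
YYYYYYYYB
YYYYRYYYB
After op 3 fill(1,8,B) [47 cells changed]:
BBBBBBBBB
BBBBBRRRB
KBBBBRRRB
BBBBBRRRB
BBBBBRRRB
BBBBBBBBB
BBBBRBBBB

Answer: BBBBBBBBB
BBBBBRRRB
KBBBBRRRB
BBBBBRRRB
BBBBBRRRB
BBBBBBBBB
BBBBRBBBB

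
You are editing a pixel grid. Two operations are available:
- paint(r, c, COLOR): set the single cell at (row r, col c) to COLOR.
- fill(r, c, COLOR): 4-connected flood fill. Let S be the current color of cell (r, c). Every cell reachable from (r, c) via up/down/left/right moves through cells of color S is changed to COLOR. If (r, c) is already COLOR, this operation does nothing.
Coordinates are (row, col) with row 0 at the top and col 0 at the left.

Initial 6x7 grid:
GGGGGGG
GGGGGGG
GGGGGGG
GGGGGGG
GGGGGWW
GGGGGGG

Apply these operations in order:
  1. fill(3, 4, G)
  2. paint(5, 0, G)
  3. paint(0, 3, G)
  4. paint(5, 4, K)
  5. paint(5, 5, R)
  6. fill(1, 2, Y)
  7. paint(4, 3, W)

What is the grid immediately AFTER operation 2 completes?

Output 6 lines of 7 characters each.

Answer: GGGGGGG
GGGGGGG
GGGGGGG
GGGGGGG
GGGGGWW
GGGGGGG

Derivation:
After op 1 fill(3,4,G) [0 cells changed]:
GGGGGGG
GGGGGGG
GGGGGGG
GGGGGGG
GGGGGWW
GGGGGGG
After op 2 paint(5,0,G):
GGGGGGG
GGGGGGG
GGGGGGG
GGGGGGG
GGGGGWW
GGGGGGG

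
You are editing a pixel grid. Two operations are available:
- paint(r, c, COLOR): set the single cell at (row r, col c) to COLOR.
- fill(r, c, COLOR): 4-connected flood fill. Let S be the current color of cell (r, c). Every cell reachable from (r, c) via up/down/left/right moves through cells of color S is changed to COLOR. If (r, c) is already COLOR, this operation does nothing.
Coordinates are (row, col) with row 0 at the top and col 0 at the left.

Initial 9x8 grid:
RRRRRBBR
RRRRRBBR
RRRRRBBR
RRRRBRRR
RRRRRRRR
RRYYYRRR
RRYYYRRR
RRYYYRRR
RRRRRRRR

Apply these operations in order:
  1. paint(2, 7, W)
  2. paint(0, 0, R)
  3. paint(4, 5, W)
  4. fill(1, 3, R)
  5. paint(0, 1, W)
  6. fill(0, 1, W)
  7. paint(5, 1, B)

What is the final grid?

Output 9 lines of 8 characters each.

After op 1 paint(2,7,W):
RRRRRBBR
RRRRRBBR
RRRRRBBW
RRRRBRRR
RRRRRRRR
RRYYYRRR
RRYYYRRR
RRYYYRRR
RRRRRRRR
After op 2 paint(0,0,R):
RRRRRBBR
RRRRRBBR
RRRRRBBW
RRRRBRRR
RRRRRRRR
RRYYYRRR
RRYYYRRR
RRYYYRRR
RRRRRRRR
After op 3 paint(4,5,W):
RRRRRBBR
RRRRRBBR
RRRRRBBW
RRRRBRRR
RRRRRWRR
RRYYYRRR
RRYYYRRR
RRYYYRRR
RRRRRRRR
After op 4 fill(1,3,R) [0 cells changed]:
RRRRRBBR
RRRRRBBR
RRRRRBBW
RRRRBRRR
RRRRRWRR
RRYYYRRR
RRYYYRRR
RRYYYRRR
RRRRRRRR
After op 5 paint(0,1,W):
RWRRRBBR
RRRRRBBR
RRRRRBBW
RRRRBRRR
RRRRRWRR
RRYYYRRR
RRYYYRRR
RRYYYRRR
RRRRRRRR
After op 6 fill(0,1,W) [0 cells changed]:
RWRRRBBR
RRRRRBBR
RRRRRBBW
RRRRBRRR
RRRRRWRR
RRYYYRRR
RRYYYRRR
RRYYYRRR
RRRRRRRR
After op 7 paint(5,1,B):
RWRRRBBR
RRRRRBBR
RRRRRBBW
RRRRBRRR
RRRRRWRR
RBYYYRRR
RRYYYRRR
RRYYYRRR
RRRRRRRR

Answer: RWRRRBBR
RRRRRBBR
RRRRRBBW
RRRRBRRR
RRRRRWRR
RBYYYRRR
RRYYYRRR
RRYYYRRR
RRRRRRRR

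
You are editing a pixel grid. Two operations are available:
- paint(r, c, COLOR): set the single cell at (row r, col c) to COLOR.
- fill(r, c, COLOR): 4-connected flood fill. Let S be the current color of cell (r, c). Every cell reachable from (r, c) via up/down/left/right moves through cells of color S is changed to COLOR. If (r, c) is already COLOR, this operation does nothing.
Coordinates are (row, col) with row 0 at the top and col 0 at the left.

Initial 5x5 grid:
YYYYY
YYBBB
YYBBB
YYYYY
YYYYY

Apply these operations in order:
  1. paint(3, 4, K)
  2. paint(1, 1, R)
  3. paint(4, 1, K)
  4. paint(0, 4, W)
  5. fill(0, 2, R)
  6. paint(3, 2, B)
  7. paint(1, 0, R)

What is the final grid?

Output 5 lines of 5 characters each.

Answer: RRRRW
RRBBB
RRBBB
RRBRK
RKRRR

Derivation:
After op 1 paint(3,4,K):
YYYYY
YYBBB
YYBBB
YYYYK
YYYYY
After op 2 paint(1,1,R):
YYYYY
YRBBB
YYBBB
YYYYK
YYYYY
After op 3 paint(4,1,K):
YYYYY
YRBBB
YYBBB
YYYYK
YKYYY
After op 4 paint(0,4,W):
YYYYW
YRBBB
YYBBB
YYYYK
YKYYY
After op 5 fill(0,2,R) [15 cells changed]:
RRRRW
RRBBB
RRBBB
RRRRK
RKRRR
After op 6 paint(3,2,B):
RRRRW
RRBBB
RRBBB
RRBRK
RKRRR
After op 7 paint(1,0,R):
RRRRW
RRBBB
RRBBB
RRBRK
RKRRR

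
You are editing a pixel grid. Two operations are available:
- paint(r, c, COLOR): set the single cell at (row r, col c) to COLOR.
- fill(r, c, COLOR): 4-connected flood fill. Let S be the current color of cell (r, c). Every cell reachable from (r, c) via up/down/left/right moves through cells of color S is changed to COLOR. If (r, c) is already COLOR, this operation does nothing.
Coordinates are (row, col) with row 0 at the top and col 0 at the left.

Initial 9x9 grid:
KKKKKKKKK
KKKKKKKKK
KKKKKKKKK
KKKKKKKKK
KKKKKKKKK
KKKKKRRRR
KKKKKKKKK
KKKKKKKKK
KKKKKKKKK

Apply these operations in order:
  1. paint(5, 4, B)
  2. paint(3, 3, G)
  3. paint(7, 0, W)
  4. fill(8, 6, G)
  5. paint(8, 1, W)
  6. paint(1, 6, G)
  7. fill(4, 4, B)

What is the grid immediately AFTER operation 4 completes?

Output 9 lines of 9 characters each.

Answer: GGGGGGGGG
GGGGGGGGG
GGGGGGGGG
GGGGGGGGG
GGGGGGGGG
GGGGBRRRR
GGGGGGGGG
WGGGGGGGG
GGGGGGGGG

Derivation:
After op 1 paint(5,4,B):
KKKKKKKKK
KKKKKKKKK
KKKKKKKKK
KKKKKKKKK
KKKKKKKKK
KKKKBRRRR
KKKKKKKKK
KKKKKKKKK
KKKKKKKKK
After op 2 paint(3,3,G):
KKKKKKKKK
KKKKKKKKK
KKKKKKKKK
KKKGKKKKK
KKKKKKKKK
KKKKBRRRR
KKKKKKKKK
KKKKKKKKK
KKKKKKKKK
After op 3 paint(7,0,W):
KKKKKKKKK
KKKKKKKKK
KKKKKKKKK
KKKGKKKKK
KKKKKKKKK
KKKKBRRRR
KKKKKKKKK
WKKKKKKKK
KKKKKKKKK
After op 4 fill(8,6,G) [74 cells changed]:
GGGGGGGGG
GGGGGGGGG
GGGGGGGGG
GGGGGGGGG
GGGGGGGGG
GGGGBRRRR
GGGGGGGGG
WGGGGGGGG
GGGGGGGGG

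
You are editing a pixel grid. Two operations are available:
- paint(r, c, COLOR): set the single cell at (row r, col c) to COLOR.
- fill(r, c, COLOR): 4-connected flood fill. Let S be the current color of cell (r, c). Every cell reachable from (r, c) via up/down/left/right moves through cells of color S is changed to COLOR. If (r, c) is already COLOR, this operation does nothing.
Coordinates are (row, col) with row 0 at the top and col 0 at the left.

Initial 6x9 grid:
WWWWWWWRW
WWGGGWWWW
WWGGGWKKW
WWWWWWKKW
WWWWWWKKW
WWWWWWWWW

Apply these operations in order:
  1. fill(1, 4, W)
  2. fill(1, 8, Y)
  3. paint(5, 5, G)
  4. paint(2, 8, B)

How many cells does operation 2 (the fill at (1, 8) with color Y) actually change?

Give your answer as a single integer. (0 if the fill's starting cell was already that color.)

After op 1 fill(1,4,W) [6 cells changed]:
WWWWWWWRW
WWWWWWWWW
WWWWWWKKW
WWWWWWKKW
WWWWWWKKW
WWWWWWWWW
After op 2 fill(1,8,Y) [47 cells changed]:
YYYYYYYRY
YYYYYYYYY
YYYYYYKKY
YYYYYYKKY
YYYYYYKKY
YYYYYYYYY

Answer: 47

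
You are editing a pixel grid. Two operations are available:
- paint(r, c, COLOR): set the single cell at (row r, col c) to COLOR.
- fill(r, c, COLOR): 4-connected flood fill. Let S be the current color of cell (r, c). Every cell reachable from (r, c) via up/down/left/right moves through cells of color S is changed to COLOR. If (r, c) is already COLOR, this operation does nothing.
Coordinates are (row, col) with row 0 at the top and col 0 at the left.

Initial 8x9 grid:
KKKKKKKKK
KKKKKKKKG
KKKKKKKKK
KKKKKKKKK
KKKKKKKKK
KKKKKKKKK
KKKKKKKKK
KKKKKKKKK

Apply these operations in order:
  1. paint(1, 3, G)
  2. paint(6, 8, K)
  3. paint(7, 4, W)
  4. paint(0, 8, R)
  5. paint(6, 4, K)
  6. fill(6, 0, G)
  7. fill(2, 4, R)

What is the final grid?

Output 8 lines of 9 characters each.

Answer: RRRRRRRRR
RRRRRRRRR
RRRRRRRRR
RRRRRRRRR
RRRRRRRRR
RRRRRRRRR
RRRRRRRRR
RRRRWRRRR

Derivation:
After op 1 paint(1,3,G):
KKKKKKKKK
KKKGKKKKG
KKKKKKKKK
KKKKKKKKK
KKKKKKKKK
KKKKKKKKK
KKKKKKKKK
KKKKKKKKK
After op 2 paint(6,8,K):
KKKKKKKKK
KKKGKKKKG
KKKKKKKKK
KKKKKKKKK
KKKKKKKKK
KKKKKKKKK
KKKKKKKKK
KKKKKKKKK
After op 3 paint(7,4,W):
KKKKKKKKK
KKKGKKKKG
KKKKKKKKK
KKKKKKKKK
KKKKKKKKK
KKKKKKKKK
KKKKKKKKK
KKKKWKKKK
After op 4 paint(0,8,R):
KKKKKKKKR
KKKGKKKKG
KKKKKKKKK
KKKKKKKKK
KKKKKKKKK
KKKKKKKKK
KKKKKKKKK
KKKKWKKKK
After op 5 paint(6,4,K):
KKKKKKKKR
KKKGKKKKG
KKKKKKKKK
KKKKKKKKK
KKKKKKKKK
KKKKKKKKK
KKKKKKKKK
KKKKWKKKK
After op 6 fill(6,0,G) [68 cells changed]:
GGGGGGGGR
GGGGGGGGG
GGGGGGGGG
GGGGGGGGG
GGGGGGGGG
GGGGGGGGG
GGGGGGGGG
GGGGWGGGG
After op 7 fill(2,4,R) [70 cells changed]:
RRRRRRRRR
RRRRRRRRR
RRRRRRRRR
RRRRRRRRR
RRRRRRRRR
RRRRRRRRR
RRRRRRRRR
RRRRWRRRR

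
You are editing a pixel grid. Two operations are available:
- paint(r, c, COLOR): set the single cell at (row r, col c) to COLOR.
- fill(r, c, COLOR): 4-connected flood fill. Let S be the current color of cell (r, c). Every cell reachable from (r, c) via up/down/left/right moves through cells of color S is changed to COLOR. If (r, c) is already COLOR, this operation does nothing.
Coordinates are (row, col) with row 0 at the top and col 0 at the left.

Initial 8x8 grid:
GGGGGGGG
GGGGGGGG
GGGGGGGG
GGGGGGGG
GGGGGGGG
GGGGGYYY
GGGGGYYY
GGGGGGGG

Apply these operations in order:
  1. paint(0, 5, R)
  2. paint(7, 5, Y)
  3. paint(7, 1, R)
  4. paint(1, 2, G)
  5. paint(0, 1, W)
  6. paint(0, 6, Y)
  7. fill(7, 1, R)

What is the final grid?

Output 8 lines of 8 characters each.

After op 1 paint(0,5,R):
GGGGGRGG
GGGGGGGG
GGGGGGGG
GGGGGGGG
GGGGGGGG
GGGGGYYY
GGGGGYYY
GGGGGGGG
After op 2 paint(7,5,Y):
GGGGGRGG
GGGGGGGG
GGGGGGGG
GGGGGGGG
GGGGGGGG
GGGGGYYY
GGGGGYYY
GGGGGYGG
After op 3 paint(7,1,R):
GGGGGRGG
GGGGGGGG
GGGGGGGG
GGGGGGGG
GGGGGGGG
GGGGGYYY
GGGGGYYY
GRGGGYGG
After op 4 paint(1,2,G):
GGGGGRGG
GGGGGGGG
GGGGGGGG
GGGGGGGG
GGGGGGGG
GGGGGYYY
GGGGGYYY
GRGGGYGG
After op 5 paint(0,1,W):
GWGGGRGG
GGGGGGGG
GGGGGGGG
GGGGGGGG
GGGGGGGG
GGGGGYYY
GGGGGYYY
GRGGGYGG
After op 6 paint(0,6,Y):
GWGGGRYG
GGGGGGGG
GGGGGGGG
GGGGGGGG
GGGGGGGG
GGGGGYYY
GGGGGYYY
GRGGGYGG
After op 7 fill(7,1,R) [0 cells changed]:
GWGGGRYG
GGGGGGGG
GGGGGGGG
GGGGGGGG
GGGGGGGG
GGGGGYYY
GGGGGYYY
GRGGGYGG

Answer: GWGGGRYG
GGGGGGGG
GGGGGGGG
GGGGGGGG
GGGGGGGG
GGGGGYYY
GGGGGYYY
GRGGGYGG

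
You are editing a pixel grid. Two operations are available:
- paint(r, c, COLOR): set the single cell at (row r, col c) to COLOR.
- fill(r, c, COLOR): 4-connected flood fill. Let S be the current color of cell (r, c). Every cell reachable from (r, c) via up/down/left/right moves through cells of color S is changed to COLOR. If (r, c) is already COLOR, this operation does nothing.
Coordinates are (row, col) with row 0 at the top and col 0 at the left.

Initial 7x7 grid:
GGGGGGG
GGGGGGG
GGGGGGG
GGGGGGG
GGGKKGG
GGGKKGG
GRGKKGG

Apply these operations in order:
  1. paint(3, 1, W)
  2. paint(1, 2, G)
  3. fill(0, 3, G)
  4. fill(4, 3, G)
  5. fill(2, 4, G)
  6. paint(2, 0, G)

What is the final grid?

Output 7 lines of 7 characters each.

Answer: GGGGGGG
GGGGGGG
GGGGGGG
GWGGGGG
GGGGGGG
GGGGGGG
GRGGGGG

Derivation:
After op 1 paint(3,1,W):
GGGGGGG
GGGGGGG
GGGGGGG
GWGGGGG
GGGKKGG
GGGKKGG
GRGKKGG
After op 2 paint(1,2,G):
GGGGGGG
GGGGGGG
GGGGGGG
GWGGGGG
GGGKKGG
GGGKKGG
GRGKKGG
After op 3 fill(0,3,G) [0 cells changed]:
GGGGGGG
GGGGGGG
GGGGGGG
GWGGGGG
GGGKKGG
GGGKKGG
GRGKKGG
After op 4 fill(4,3,G) [6 cells changed]:
GGGGGGG
GGGGGGG
GGGGGGG
GWGGGGG
GGGGGGG
GGGGGGG
GRGGGGG
After op 5 fill(2,4,G) [0 cells changed]:
GGGGGGG
GGGGGGG
GGGGGGG
GWGGGGG
GGGGGGG
GGGGGGG
GRGGGGG
After op 6 paint(2,0,G):
GGGGGGG
GGGGGGG
GGGGGGG
GWGGGGG
GGGGGGG
GGGGGGG
GRGGGGG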